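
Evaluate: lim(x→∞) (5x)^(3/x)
This is an exponential indeterminate form.

For exponential indeterminate forms, take the natural log:
  Let L = lim(x→∞) (5x)^(3/x)
  Then ln(L) = lim(x→∞) [exponent × ln(base)]
  Evaluate using L'Hôpital or standard limits, then exponentiate.
  L = 1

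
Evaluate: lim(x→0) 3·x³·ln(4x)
This is a 0·∞ indeterminate form.

Rewrite 0·∞ as a quotient (0/0 or ∞/∞ form), then apply L'Hôpital's rule:
  lim(x→0) 3·x³·ln(4x) = 0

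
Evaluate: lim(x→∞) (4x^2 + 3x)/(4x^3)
This is an ∞/∞ indeterminate form.

Apply L'Hôpital's rule: differentiate numerator and denominator separately.
  f(x) = 4·x^2 + 3·x   ⇒   f'(x) = 8·x + 3
  g(x) = 4·x^3   ⇒   g'(x) = 12·x^2
  lim(x→∞) f'(x)/g'(x) = lim(x→∞) (8·x + 3)/(12·x^2)
  = 0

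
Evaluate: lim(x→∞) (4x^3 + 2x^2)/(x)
This is an ∞/∞ indeterminate form.

Apply L'Hôpital's rule: differentiate numerator and denominator separately.
  f(x) = 4·x^3 + 2·x^2   ⇒   f'(x) = 12·x^2 + 4·x
  g(x) = x   ⇒   g'(x) = 1
  lim(x→∞) f'(x)/g'(x) = lim(x→∞) (12·x^2 + 4·x)/(1)
  = ∞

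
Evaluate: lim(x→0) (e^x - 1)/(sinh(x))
This is a 0/0 indeterminate form.

Apply L'Hôpital's rule: differentiate numerator and denominator separately.
  f(x) = e^(x) - 1   ⇒   f'(x) = e^(x)
  g(x) = sinh(x)   ⇒   g'(x) = cosh(x)
  lim(x→0) f'(x)/g'(x) = lim(x→0) (e^(x))/(cosh(x))
  = 1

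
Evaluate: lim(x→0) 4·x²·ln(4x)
This is a 0·∞ indeterminate form.

Rewrite 0·∞ as a quotient (0/0 or ∞/∞ form), then apply L'Hôpital's rule:
  lim(x→0) 4·x²·ln(4x) = 0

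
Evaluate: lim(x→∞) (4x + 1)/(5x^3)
This is an ∞/∞ indeterminate form.

Apply L'Hôpital's rule: differentiate numerator and denominator separately.
  f(x) = 4·x + 1   ⇒   f'(x) = 4
  g(x) = 5·x^3   ⇒   g'(x) = 15·x^2
  lim(x→∞) f'(x)/g'(x) = lim(x→∞) (4)/(15·x^2)
  = 0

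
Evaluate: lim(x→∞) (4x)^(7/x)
This is an exponential indeterminate form.

For exponential indeterminate forms, take the natural log:
  Let L = lim(x→∞) (4x)^(7/x)
  Then ln(L) = lim(x→∞) [exponent × ln(base)]
  Evaluate using L'Hôpital or standard limits, then exponentiate.
  L = 1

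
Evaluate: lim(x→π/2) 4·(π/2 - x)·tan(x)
This is a 0·∞ indeterminate form.

Rewrite 0·∞ as a quotient (0/0 or ∞/∞ form), then apply L'Hôpital's rule:
  lim(x→π/2) 4·(π/2 - x)·tan(x) = 4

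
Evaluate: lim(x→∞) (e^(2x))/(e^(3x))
This is an ∞/∞ indeterminate form.

Apply L'Hôpital's rule: differentiate numerator and denominator separately.
  f(x) = e^(2·x)   ⇒   f'(x) = 2·e^(2·x)
  g(x) = e^(3·x)   ⇒   g'(x) = 3·e^(3·x)
  lim(x→∞) f'(x)/g'(x) = lim(x→∞) (2·e^(2·x))/(3·e^(3·x))
  = 0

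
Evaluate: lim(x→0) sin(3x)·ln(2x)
This is a 0·∞ indeterminate form.

Rewrite 0·∞ as a quotient (0/0 or ∞/∞ form), then apply L'Hôpital's rule:
  lim(x→0) sin(3x)·ln(2x) = 0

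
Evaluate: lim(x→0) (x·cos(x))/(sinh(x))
This is a 0/0 indeterminate form.

Apply L'Hôpital's rule: differentiate numerator and denominator separately.
  f(x) = x·cos(x)   ⇒   f'(x) = -x·sin(x) + cos(x)
  g(x) = sinh(x)   ⇒   g'(x) = cosh(x)
  lim(x→0) f'(x)/g'(x) = lim(x→0) (-x·sin(x) + cos(x))/(cosh(x))
  = 1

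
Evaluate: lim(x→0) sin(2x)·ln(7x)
This is a 0·∞ indeterminate form.

Rewrite 0·∞ as a quotient (0/0 or ∞/∞ form), then apply L'Hôpital's rule:
  lim(x→0) sin(2x)·ln(7x) = 0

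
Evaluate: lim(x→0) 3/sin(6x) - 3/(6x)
This is an ∞-∞ indeterminate form.

Combine fractions or rationalize to convert ∞-∞ to 0/0 form:
  lim(x→0) 3/sin(6x) - 3/(6x) = 0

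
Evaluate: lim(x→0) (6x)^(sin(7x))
This is an exponential indeterminate form.

For exponential indeterminate forms, take the natural log:
  Let L = lim(x→0) (6x)^(sin(7x))
  Then ln(L) = lim(x→0) [exponent × ln(base)]
  Evaluate using L'Hôpital or standard limits, then exponentiate.
  L = 1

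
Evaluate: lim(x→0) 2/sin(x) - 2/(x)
This is an ∞-∞ indeterminate form.

Combine fractions or rationalize to convert ∞-∞ to 0/0 form:
  lim(x→0) 2/sin(x) - 2/(x) = 0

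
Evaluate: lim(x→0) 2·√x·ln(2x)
This is a 0·∞ indeterminate form.

Rewrite 0·∞ as a quotient (0/0 or ∞/∞ form), then apply L'Hôpital's rule:
  lim(x→0) 2·√x·ln(2x) = 0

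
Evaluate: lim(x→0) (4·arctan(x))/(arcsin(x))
This is a 0/0 indeterminate form.

Apply L'Hôpital's rule: differentiate numerator and denominator separately.
  f(x) = 4·atan(x)   ⇒   f'(x) = 4/(x^2 + 1)
  g(x) = asin(x)   ⇒   g'(x) = 1/sqrt(1 - x^2)
  lim(x→0) f'(x)/g'(x) = lim(x→0) (4/(x^2 + 1))/(1/sqrt(1 - x^2))
  = 4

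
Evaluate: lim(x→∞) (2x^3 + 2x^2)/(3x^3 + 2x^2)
This is an ∞/∞ indeterminate form.

Apply L'Hôpital's rule: differentiate numerator and denominator separately.
  f(x) = 2·x^3 + 2·x^2   ⇒   f'(x) = 6·x^2 + 4·x
  g(x) = 3·x^3 + 2·x^2   ⇒   g'(x) = 9·x^2 + 4·x
  lim(x→∞) f'(x)/g'(x) = lim(x→∞) (6·x^2 + 4·x)/(9·x^2 + 4·x)
  = 2/3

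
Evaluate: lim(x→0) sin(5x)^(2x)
This is an exponential indeterminate form.

For exponential indeterminate forms, take the natural log:
  Let L = lim(x→0) sin(5x)^(2x)
  Then ln(L) = lim(x→0) [exponent × ln(base)]
  Evaluate using L'Hôpital or standard limits, then exponentiate.
  L = 1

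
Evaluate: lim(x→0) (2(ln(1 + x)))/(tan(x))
This is a 0/0 indeterminate form.

Apply L'Hôpital's rule: differentiate numerator and denominator separately.
  f(x) = 2·ln(x + 1)   ⇒   f'(x) = 2/(x + 1)
  g(x) = tan(x)   ⇒   g'(x) = tan(x)^2 + 1
  lim(x→0) f'(x)/g'(x) = lim(x→0) (2/(x + 1))/(tan(x)^2 + 1)
  = 2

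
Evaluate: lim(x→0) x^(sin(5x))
This is an exponential indeterminate form.

For exponential indeterminate forms, take the natural log:
  Let L = lim(x→0) x^(sin(5x))
  Then ln(L) = lim(x→0) [exponent × ln(base)]
  Evaluate using L'Hôpital or standard limits, then exponentiate.
  L = 1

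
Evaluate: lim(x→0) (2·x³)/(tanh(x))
This is a 0/0 indeterminate form.

Apply L'Hôpital's rule: differentiate numerator and denominator separately.
  f(x) = 2·x^3   ⇒   f'(x) = 6·x^2
  g(x) = tanh(x)   ⇒   g'(x) = 1 - tanh(x)^2
  lim(x→0) f'(x)/g'(x) = lim(x→0) (6·x^2)/(1 - tanh(x)^2)
  = 0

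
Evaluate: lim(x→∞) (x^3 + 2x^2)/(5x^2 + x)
This is an ∞/∞ indeterminate form.

Apply L'Hôpital's rule: differentiate numerator and denominator separately.
  f(x) = x^3 + 2·x^2   ⇒   f'(x) = 3·x^2 + 4·x
  g(x) = 5·x^2 + x   ⇒   g'(x) = 10·x + 1
  lim(x→∞) f'(x)/g'(x) = lim(x→∞) (3·x^2 + 4·x)/(10·x + 1)
  = ∞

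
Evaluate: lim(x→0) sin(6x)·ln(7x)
This is a 0·∞ indeterminate form.

Rewrite 0·∞ as a quotient (0/0 or ∞/∞ form), then apply L'Hôpital's rule:
  lim(x→0) sin(6x)·ln(7x) = 0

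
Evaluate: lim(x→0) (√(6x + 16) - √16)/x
This is a standard limit.

Factor or rationalize the expression:
  lim(x→0) (√(6x + 16) - √16)/x = 3/4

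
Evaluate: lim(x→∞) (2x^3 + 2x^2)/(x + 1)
This is an ∞/∞ indeterminate form.

Apply L'Hôpital's rule: differentiate numerator and denominator separately.
  f(x) = 2·x^3 + 2·x^2   ⇒   f'(x) = 6·x^2 + 4·x
  g(x) = x + 1   ⇒   g'(x) = 1
  lim(x→∞) f'(x)/g'(x) = lim(x→∞) (6·x^2 + 4·x)/(1)
  = ∞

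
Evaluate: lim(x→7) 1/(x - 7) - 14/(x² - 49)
This is an ∞-∞ indeterminate form.

Combine fractions or rationalize to convert ∞-∞ to 0/0 form:
  lim(x→7) 1/(x - 7) - 14/(x² - 49) = 1/14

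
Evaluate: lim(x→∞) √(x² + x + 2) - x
This is an ∞-∞ indeterminate form.

Combine fractions or rationalize to convert ∞-∞ to 0/0 form:
  lim(x→∞) √(x² + x + 2) - x = 1/2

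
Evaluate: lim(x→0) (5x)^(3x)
This is an exponential indeterminate form.

For exponential indeterminate forms, take the natural log:
  Let L = lim(x→0) (5x)^(3x)
  Then ln(L) = lim(x→0) [exponent × ln(base)]
  Evaluate using L'Hôpital or standard limits, then exponentiate.
  L = 1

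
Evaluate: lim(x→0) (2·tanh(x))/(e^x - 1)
This is a 0/0 indeterminate form.

Apply L'Hôpital's rule: differentiate numerator and denominator separately.
  f(x) = 2·tanh(x)   ⇒   f'(x) = 2 - 2·tanh(x)^2
  g(x) = e^(x) - 1   ⇒   g'(x) = e^(x)
  lim(x→0) f'(x)/g'(x) = lim(x→0) (2 - 2·tanh(x)^2)/(e^(x))
  = 2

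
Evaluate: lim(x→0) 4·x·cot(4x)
This is a 0·∞ indeterminate form.

Rewrite 0·∞ as a quotient (0/0 or ∞/∞ form), then apply L'Hôpital's rule:
  lim(x→0) 4·x·cot(4x) = 1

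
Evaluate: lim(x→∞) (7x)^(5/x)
This is an exponential indeterminate form.

For exponential indeterminate forms, take the natural log:
  Let L = lim(x→∞) (7x)^(5/x)
  Then ln(L) = lim(x→∞) [exponent × ln(base)]
  Evaluate using L'Hôpital or standard limits, then exponentiate.
  L = 1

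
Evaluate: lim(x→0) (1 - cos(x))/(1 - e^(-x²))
This is a 0/0 indeterminate form.

Apply L'Hôpital's rule: differentiate numerator and denominator separately.
  f(x) = 1 - cos(x)   ⇒   f'(x) = sin(x)
  g(x) = 1 - e^(-x^2)   ⇒   g'(x) = 2·x·e^(-x^2)
  lim(x→0) f'(x)/g'(x) = lim(x→0) (sin(x))/(2·x·e^(-x^2))
  = 1/2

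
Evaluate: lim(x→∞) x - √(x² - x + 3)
This is an ∞-∞ indeterminate form.

Combine fractions or rationalize to convert ∞-∞ to 0/0 form:
  lim(x→∞) x - √(x² - x + 3) = 1/2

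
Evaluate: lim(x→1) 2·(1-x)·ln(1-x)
This is a 0·∞ indeterminate form.

Rewrite 0·∞ as a quotient (0/0 or ∞/∞ form), then apply L'Hôpital's rule:
  lim(x→1) 2·(1-x)·ln(1-x) = 0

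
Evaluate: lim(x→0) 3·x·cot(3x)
This is a 0·∞ indeterminate form.

Rewrite 0·∞ as a quotient (0/0 or ∞/∞ form), then apply L'Hôpital's rule:
  lim(x→0) 3·x·cot(3x) = 1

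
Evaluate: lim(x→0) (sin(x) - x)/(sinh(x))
This is a 0/0 indeterminate form.

Apply L'Hôpital's rule: differentiate numerator and denominator separately.
  f(x) = -x + sin(x)   ⇒   f'(x) = cos(x) - 1
  g(x) = sinh(x)   ⇒   g'(x) = cosh(x)
  lim(x→0) f'(x)/g'(x) = lim(x→0) (cos(x) - 1)/(cosh(x))
  = 0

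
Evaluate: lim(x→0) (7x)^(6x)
This is an exponential indeterminate form.

For exponential indeterminate forms, take the natural log:
  Let L = lim(x→0) (7x)^(6x)
  Then ln(L) = lim(x→0) [exponent × ln(base)]
  Evaluate using L'Hôpital or standard limits, then exponentiate.
  L = 1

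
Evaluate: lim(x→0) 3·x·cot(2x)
This is a 0·∞ indeterminate form.

Rewrite 0·∞ as a quotient (0/0 or ∞/∞ form), then apply L'Hôpital's rule:
  lim(x→0) 3·x·cot(2x) = 3/2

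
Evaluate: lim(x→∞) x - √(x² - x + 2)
This is an ∞-∞ indeterminate form.

Combine fractions or rationalize to convert ∞-∞ to 0/0 form:
  lim(x→∞) x - √(x² - x + 2) = 1/2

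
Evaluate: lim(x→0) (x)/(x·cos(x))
This is a 0/0 indeterminate form.

Apply L'Hôpital's rule: differentiate numerator and denominator separately.
  f(x) = x   ⇒   f'(x) = 1
  g(x) = x·cos(x)   ⇒   g'(x) = -x·sin(x) + cos(x)
  lim(x→0) f'(x)/g'(x) = lim(x→0) (1)/(-x·sin(x) + cos(x))
  = 1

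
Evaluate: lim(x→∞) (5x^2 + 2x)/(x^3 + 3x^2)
This is an ∞/∞ indeterminate form.

Apply L'Hôpital's rule: differentiate numerator and denominator separately.
  f(x) = 5·x^2 + 2·x   ⇒   f'(x) = 10·x + 2
  g(x) = x^3 + 3·x^2   ⇒   g'(x) = 3·x^2 + 6·x
  lim(x→∞) f'(x)/g'(x) = lim(x→∞) (10·x + 2)/(3·x^2 + 6·x)
  = 0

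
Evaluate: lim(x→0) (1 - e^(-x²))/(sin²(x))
This is a 0/0 indeterminate form.

Apply L'Hôpital's rule: differentiate numerator and denominator separately.
  f(x) = 1 - e^(-x^2)   ⇒   f'(x) = 2·x·e^(-x^2)
  g(x) = sin(x)^2   ⇒   g'(x) = 2·sin(x)·cos(x)
  lim(x→0) f'(x)/g'(x) = lim(x→0) (2·x·e^(-x^2))/(2·sin(x)·cos(x))
  = 1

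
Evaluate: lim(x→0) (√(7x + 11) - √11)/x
This is a standard limit.

Factor or rationalize the expression:
  lim(x→0) (√(7x + 11) - √11)/x = 7·sqrt(11)/22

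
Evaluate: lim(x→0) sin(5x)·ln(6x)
This is a 0·∞ indeterminate form.

Rewrite 0·∞ as a quotient (0/0 or ∞/∞ form), then apply L'Hôpital's rule:
  lim(x→0) sin(5x)·ln(6x) = 0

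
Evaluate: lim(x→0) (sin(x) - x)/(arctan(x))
This is a 0/0 indeterminate form.

Apply L'Hôpital's rule: differentiate numerator and denominator separately.
  f(x) = -x + sin(x)   ⇒   f'(x) = cos(x) - 1
  g(x) = atan(x)   ⇒   g'(x) = 1/(x^2 + 1)
  lim(x→0) f'(x)/g'(x) = lim(x→0) (cos(x) - 1)/(1/(x^2 + 1))
  = 0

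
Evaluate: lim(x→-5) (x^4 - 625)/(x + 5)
This is a standard limit.

Factor or rationalize the expression:
  lim(x→-5) (x^4 - 625)/(x + 5) = -500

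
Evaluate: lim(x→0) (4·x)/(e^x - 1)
This is a 0/0 indeterminate form.

Apply L'Hôpital's rule: differentiate numerator and denominator separately.
  f(x) = 4·x   ⇒   f'(x) = 4
  g(x) = e^(x) - 1   ⇒   g'(x) = e^(x)
  lim(x→0) f'(x)/g'(x) = lim(x→0) (4)/(e^(x))
  = 4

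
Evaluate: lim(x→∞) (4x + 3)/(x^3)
This is an ∞/∞ indeterminate form.

Apply L'Hôpital's rule: differentiate numerator and denominator separately.
  f(x) = 4·x + 3   ⇒   f'(x) = 4
  g(x) = x^3   ⇒   g'(x) = 3·x^2
  lim(x→∞) f'(x)/g'(x) = lim(x→∞) (4)/(3·x^2)
  = 0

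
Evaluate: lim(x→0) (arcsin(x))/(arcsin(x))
This is a 0/0 indeterminate form.

Apply L'Hôpital's rule: differentiate numerator and denominator separately.
  f(x) = asin(x)   ⇒   f'(x) = 1/sqrt(1 - x^2)
  g(x) = asin(x)   ⇒   g'(x) = 1/sqrt(1 - x^2)
  lim(x→0) f'(x)/g'(x) = lim(x→0) (1/sqrt(1 - x^2))/(1/sqrt(1 - x^2))
  = 1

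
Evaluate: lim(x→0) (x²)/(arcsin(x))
This is a 0/0 indeterminate form.

Apply L'Hôpital's rule: differentiate numerator and denominator separately.
  f(x) = x^2   ⇒   f'(x) = 2·x
  g(x) = asin(x)   ⇒   g'(x) = 1/sqrt(1 - x^2)
  lim(x→0) f'(x)/g'(x) = lim(x→0) (2·x)/(1/sqrt(1 - x^2))
  = 0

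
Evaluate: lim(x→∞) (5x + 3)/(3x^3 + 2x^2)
This is an ∞/∞ indeterminate form.

Apply L'Hôpital's rule: differentiate numerator and denominator separately.
  f(x) = 5·x + 3   ⇒   f'(x) = 5
  g(x) = 3·x^3 + 2·x^2   ⇒   g'(x) = 9·x^2 + 4·x
  lim(x→∞) f'(x)/g'(x) = lim(x→∞) (5)/(9·x^2 + 4·x)
  = 0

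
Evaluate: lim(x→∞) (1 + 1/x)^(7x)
This is an exponential indeterminate form.

For exponential indeterminate forms, take the natural log:
  Let L = lim(x→∞) (1 + 1/x)^(7x)
  Then ln(L) = lim(x→∞) [exponent × ln(base)]
  Evaluate using L'Hôpital or standard limits, then exponentiate.
  L = e^(7)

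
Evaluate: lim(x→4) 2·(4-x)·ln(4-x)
This is a 0·∞ indeterminate form.

Rewrite 0·∞ as a quotient (0/0 or ∞/∞ form), then apply L'Hôpital's rule:
  lim(x→4) 2·(4-x)·ln(4-x) = 0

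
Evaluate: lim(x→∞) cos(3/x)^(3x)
This is an exponential indeterminate form.

For exponential indeterminate forms, take the natural log:
  Let L = lim(x→∞) cos(3/x)^(3x)
  Then ln(L) = lim(x→∞) [exponent × ln(base)]
  Evaluate using L'Hôpital or standard limits, then exponentiate.
  L = 1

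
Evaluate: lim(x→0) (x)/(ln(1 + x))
This is a 0/0 indeterminate form.

Apply L'Hôpital's rule: differentiate numerator and denominator separately.
  f(x) = x   ⇒   f'(x) = 1
  g(x) = ln(x + 1)   ⇒   g'(x) = 1/(x + 1)
  lim(x→0) f'(x)/g'(x) = lim(x→0) (1)/(1/(x + 1))
  = 1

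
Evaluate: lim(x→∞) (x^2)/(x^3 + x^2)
This is an ∞/∞ indeterminate form.

Apply L'Hôpital's rule: differentiate numerator and denominator separately.
  f(x) = x^2   ⇒   f'(x) = 2·x
  g(x) = x^3 + x^2   ⇒   g'(x) = 3·x^2 + 2·x
  lim(x→∞) f'(x)/g'(x) = lim(x→∞) (2·x)/(3·x^2 + 2·x)
  = 0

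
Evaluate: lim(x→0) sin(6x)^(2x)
This is an exponential indeterminate form.

For exponential indeterminate forms, take the natural log:
  Let L = lim(x→0) sin(6x)^(2x)
  Then ln(L) = lim(x→0) [exponent × ln(base)]
  Evaluate using L'Hôpital or standard limits, then exponentiate.
  L = 1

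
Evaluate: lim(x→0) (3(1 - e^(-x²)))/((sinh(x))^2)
This is a 0/0 indeterminate form.

Apply L'Hôpital's rule: differentiate numerator and denominator separately.
  f(x) = 3 - 3·e^(-x^2)   ⇒   f'(x) = 6·x·e^(-x^2)
  g(x) = sinh(x)^2   ⇒   g'(x) = 2·sinh(x)·cosh(x)
  lim(x→0) f'(x)/g'(x) = lim(x→0) (6·x·e^(-x^2))/(2·sinh(x)·cosh(x))
  = 3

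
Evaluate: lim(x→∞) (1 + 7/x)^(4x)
This is an exponential indeterminate form.

For exponential indeterminate forms, take the natural log:
  Let L = lim(x→∞) (1 + 7/x)^(4x)
  Then ln(L) = lim(x→∞) [exponent × ln(base)]
  Evaluate using L'Hôpital or standard limits, then exponentiate.
  L = e^(28)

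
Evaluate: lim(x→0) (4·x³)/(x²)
This is a 0/0 indeterminate form.

Apply L'Hôpital's rule: differentiate numerator and denominator separately.
  f(x) = 4·x^3   ⇒   f'(x) = 12·x^2
  g(x) = x^2   ⇒   g'(x) = 2·x
  lim(x→0) f'(x)/g'(x) = lim(x→0) (12·x^2)/(2·x)
  = 0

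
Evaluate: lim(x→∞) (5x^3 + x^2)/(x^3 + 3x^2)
This is an ∞/∞ indeterminate form.

Apply L'Hôpital's rule: differentiate numerator and denominator separately.
  f(x) = 5·x^3 + x^2   ⇒   f'(x) = 15·x^2 + 2·x
  g(x) = x^3 + 3·x^2   ⇒   g'(x) = 3·x^2 + 6·x
  lim(x→∞) f'(x)/g'(x) = lim(x→∞) (15·x^2 + 2·x)/(3·x^2 + 6·x)
  = 5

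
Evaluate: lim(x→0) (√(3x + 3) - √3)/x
This is a standard limit.

Factor or rationalize the expression:
  lim(x→0) (√(3x + 3) - √3)/x = sqrt(3)/2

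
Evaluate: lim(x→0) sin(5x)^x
This is an exponential indeterminate form.

For exponential indeterminate forms, take the natural log:
  Let L = lim(x→0) sin(5x)^x
  Then ln(L) = lim(x→0) [exponent × ln(base)]
  Evaluate using L'Hôpital or standard limits, then exponentiate.
  L = 1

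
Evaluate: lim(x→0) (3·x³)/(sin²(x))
This is a 0/0 indeterminate form.

Apply L'Hôpital's rule: differentiate numerator and denominator separately.
  f(x) = 3·x^3   ⇒   f'(x) = 9·x^2
  g(x) = sin(x)^2   ⇒   g'(x) = 2·sin(x)·cos(x)
  lim(x→0) f'(x)/g'(x) = lim(x→0) (9·x^2)/(2·sin(x)·cos(x))
  = 0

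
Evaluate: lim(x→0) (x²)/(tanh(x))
This is a 0/0 indeterminate form.

Apply L'Hôpital's rule: differentiate numerator and denominator separately.
  f(x) = x^2   ⇒   f'(x) = 2·x
  g(x) = tanh(x)   ⇒   g'(x) = 1 - tanh(x)^2
  lim(x→0) f'(x)/g'(x) = lim(x→0) (2·x)/(1 - tanh(x)^2)
  = 0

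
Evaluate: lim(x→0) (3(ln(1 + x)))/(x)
This is a 0/0 indeterminate form.

Apply L'Hôpital's rule: differentiate numerator and denominator separately.
  f(x) = 3·ln(x + 1)   ⇒   f'(x) = 3/(x + 1)
  g(x) = x   ⇒   g'(x) = 1
  lim(x→0) f'(x)/g'(x) = lim(x→0) (3/(x + 1))/(1)
  = 3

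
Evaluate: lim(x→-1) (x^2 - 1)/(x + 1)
This is a standard limit.

Factor or rationalize the expression:
  lim(x→-1) (x^2 - 1)/(x + 1) = -2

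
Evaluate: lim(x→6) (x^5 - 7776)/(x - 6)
This is a standard limit.

Factor or rationalize the expression:
  lim(x→6) (x^5 - 7776)/(x - 6) = 6480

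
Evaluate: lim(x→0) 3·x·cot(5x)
This is a 0·∞ indeterminate form.

Rewrite 0·∞ as a quotient (0/0 or ∞/∞ form), then apply L'Hôpital's rule:
  lim(x→0) 3·x·cot(5x) = 3/5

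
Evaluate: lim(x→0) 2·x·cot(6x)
This is a 0·∞ indeterminate form.

Rewrite 0·∞ as a quotient (0/0 or ∞/∞ form), then apply L'Hôpital's rule:
  lim(x→0) 2·x·cot(6x) = 1/3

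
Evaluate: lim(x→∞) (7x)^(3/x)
This is an exponential indeterminate form.

For exponential indeterminate forms, take the natural log:
  Let L = lim(x→∞) (7x)^(3/x)
  Then ln(L) = lim(x→∞) [exponent × ln(base)]
  Evaluate using L'Hôpital or standard limits, then exponentiate.
  L = 1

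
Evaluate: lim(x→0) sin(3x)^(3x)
This is an exponential indeterminate form.

For exponential indeterminate forms, take the natural log:
  Let L = lim(x→0) sin(3x)^(3x)
  Then ln(L) = lim(x→0) [exponent × ln(base)]
  Evaluate using L'Hôpital or standard limits, then exponentiate.
  L = 1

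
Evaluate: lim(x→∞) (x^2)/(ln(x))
This is an ∞/∞ indeterminate form.

Apply L'Hôpital's rule: differentiate numerator and denominator separately.
  f(x) = x^2   ⇒   f'(x) = 2·x
  g(x) = ln(x)   ⇒   g'(x) = 1/x
  lim(x→∞) f'(x)/g'(x) = lim(x→∞) (2·x)/(1/x)
  = ∞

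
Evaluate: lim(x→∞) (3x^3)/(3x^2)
This is an ∞/∞ indeterminate form.

Apply L'Hôpital's rule: differentiate numerator and denominator separately.
  f(x) = 3·x^3   ⇒   f'(x) = 9·x^2
  g(x) = 3·x^2   ⇒   g'(x) = 6·x
  lim(x→∞) f'(x)/g'(x) = lim(x→∞) (9·x^2)/(6·x)
  = ∞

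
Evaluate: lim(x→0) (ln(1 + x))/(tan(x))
This is a 0/0 indeterminate form.

Apply L'Hôpital's rule: differentiate numerator and denominator separately.
  f(x) = ln(x + 1)   ⇒   f'(x) = 1/(x + 1)
  g(x) = tan(x)   ⇒   g'(x) = tan(x)^2 + 1
  lim(x→0) f'(x)/g'(x) = lim(x→0) (1/(x + 1))/(tan(x)^2 + 1)
  = 1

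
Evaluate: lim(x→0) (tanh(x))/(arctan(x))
This is a 0/0 indeterminate form.

Apply L'Hôpital's rule: differentiate numerator and denominator separately.
  f(x) = tanh(x)   ⇒   f'(x) = 1 - tanh(x)^2
  g(x) = atan(x)   ⇒   g'(x) = 1/(x^2 + 1)
  lim(x→0) f'(x)/g'(x) = lim(x→0) (1 - tanh(x)^2)/(1/(x^2 + 1))
  = 1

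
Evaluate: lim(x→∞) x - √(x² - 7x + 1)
This is an ∞-∞ indeterminate form.

Combine fractions or rationalize to convert ∞-∞ to 0/0 form:
  lim(x→∞) x - √(x² - 7x + 1) = 7/2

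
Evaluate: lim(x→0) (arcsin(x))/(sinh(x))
This is a 0/0 indeterminate form.

Apply L'Hôpital's rule: differentiate numerator and denominator separately.
  f(x) = asin(x)   ⇒   f'(x) = 1/sqrt(1 - x^2)
  g(x) = sinh(x)   ⇒   g'(x) = cosh(x)
  lim(x→0) f'(x)/g'(x) = lim(x→0) (1/sqrt(1 - x^2))/(cosh(x))
  = 1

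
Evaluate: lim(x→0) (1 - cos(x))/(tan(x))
This is a 0/0 indeterminate form.

Apply L'Hôpital's rule: differentiate numerator and denominator separately.
  f(x) = 1 - cos(x)   ⇒   f'(x) = sin(x)
  g(x) = tan(x)   ⇒   g'(x) = tan(x)^2 + 1
  lim(x→0) f'(x)/g'(x) = lim(x→0) (sin(x))/(tan(x)^2 + 1)
  = 0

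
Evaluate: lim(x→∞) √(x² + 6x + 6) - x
This is an ∞-∞ indeterminate form.

Combine fractions or rationalize to convert ∞-∞ to 0/0 form:
  lim(x→∞) √(x² + 6x + 6) - x = 3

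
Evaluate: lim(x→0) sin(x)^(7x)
This is an exponential indeterminate form.

For exponential indeterminate forms, take the natural log:
  Let L = lim(x→0) sin(x)^(7x)
  Then ln(L) = lim(x→0) [exponent × ln(base)]
  Evaluate using L'Hôpital or standard limits, then exponentiate.
  L = 1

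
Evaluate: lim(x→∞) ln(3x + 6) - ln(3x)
This is an ∞-∞ indeterminate form.

Combine fractions or rationalize to convert ∞-∞ to 0/0 form:
  lim(x→∞) ln(3x + 6) - ln(3x) = 0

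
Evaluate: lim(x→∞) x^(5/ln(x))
This is an exponential indeterminate form.

For exponential indeterminate forms, take the natural log:
  Let L = lim(x→∞) x^(5/ln(x))
  Then ln(L) = lim(x→∞) [exponent × ln(base)]
  Evaluate using L'Hôpital or standard limits, then exponentiate.
  L = e^(5)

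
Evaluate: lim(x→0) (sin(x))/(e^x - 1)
This is a 0/0 indeterminate form.

Apply L'Hôpital's rule: differentiate numerator and denominator separately.
  f(x) = sin(x)   ⇒   f'(x) = cos(x)
  g(x) = e^(x) - 1   ⇒   g'(x) = e^(x)
  lim(x→0) f'(x)/g'(x) = lim(x→0) (cos(x))/(e^(x))
  = 1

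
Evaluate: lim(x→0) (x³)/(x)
This is a 0/0 indeterminate form.

Apply L'Hôpital's rule: differentiate numerator and denominator separately.
  f(x) = x^3   ⇒   f'(x) = 3·x^2
  g(x) = x   ⇒   g'(x) = 1
  lim(x→0) f'(x)/g'(x) = lim(x→0) (3·x^2)/(1)
  = 0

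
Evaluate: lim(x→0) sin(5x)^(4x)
This is an exponential indeterminate form.

For exponential indeterminate forms, take the natural log:
  Let L = lim(x→0) sin(5x)^(4x)
  Then ln(L) = lim(x→0) [exponent × ln(base)]
  Evaluate using L'Hôpital or standard limits, then exponentiate.
  L = 1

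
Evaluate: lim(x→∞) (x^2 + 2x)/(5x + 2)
This is an ∞/∞ indeterminate form.

Apply L'Hôpital's rule: differentiate numerator and denominator separately.
  f(x) = x^2 + 2·x   ⇒   f'(x) = 2·x + 2
  g(x) = 5·x + 2   ⇒   g'(x) = 5
  lim(x→∞) f'(x)/g'(x) = lim(x→∞) (2·x + 2)/(5)
  = ∞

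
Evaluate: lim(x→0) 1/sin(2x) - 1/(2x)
This is an ∞-∞ indeterminate form.

Combine fractions or rationalize to convert ∞-∞ to 0/0 form:
  lim(x→0) 1/sin(2x) - 1/(2x) = 0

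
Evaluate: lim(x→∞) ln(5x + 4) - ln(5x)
This is an ∞-∞ indeterminate form.

Combine fractions or rationalize to convert ∞-∞ to 0/0 form:
  lim(x→∞) ln(5x + 4) - ln(5x) = 0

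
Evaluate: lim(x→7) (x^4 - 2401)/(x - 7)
This is a standard limit.

Factor or rationalize the expression:
  lim(x→7) (x^4 - 2401)/(x - 7) = 1372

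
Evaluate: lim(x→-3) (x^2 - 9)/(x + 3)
This is a standard limit.

Factor or rationalize the expression:
  lim(x→-3) (x^2 - 9)/(x + 3) = -6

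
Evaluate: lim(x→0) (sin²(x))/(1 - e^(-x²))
This is a 0/0 indeterminate form.

Apply L'Hôpital's rule: differentiate numerator and denominator separately.
  f(x) = sin(x)^2   ⇒   f'(x) = 2·sin(x)·cos(x)
  g(x) = 1 - e^(-x^2)   ⇒   g'(x) = 2·x·e^(-x^2)
  lim(x→0) f'(x)/g'(x) = lim(x→0) (2·sin(x)·cos(x))/(2·x·e^(-x^2))
  = 1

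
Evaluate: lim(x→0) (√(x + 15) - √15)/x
This is a standard limit.

Factor or rationalize the expression:
  lim(x→0) (√(x + 15) - √15)/x = sqrt(15)/30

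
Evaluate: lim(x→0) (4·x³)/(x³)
This is a 0/0 indeterminate form.

Apply L'Hôpital's rule: differentiate numerator and denominator separately.
  f(x) = 4·x^3   ⇒   f'(x) = 12·x^2
  g(x) = x^3   ⇒   g'(x) = 3·x^2
  lim(x→0) f'(x)/g'(x) = lim(x→0) (12·x^2)/(3·x^2)
  = 4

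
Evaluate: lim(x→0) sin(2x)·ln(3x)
This is a 0·∞ indeterminate form.

Rewrite 0·∞ as a quotient (0/0 or ∞/∞ form), then apply L'Hôpital's rule:
  lim(x→0) sin(2x)·ln(3x) = 0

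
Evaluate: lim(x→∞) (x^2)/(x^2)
This is an ∞/∞ indeterminate form.

Apply L'Hôpital's rule: differentiate numerator and denominator separately.
  f(x) = x^2   ⇒   f'(x) = 2·x
  g(x) = x^2   ⇒   g'(x) = 2·x
  lim(x→∞) f'(x)/g'(x) = lim(x→∞) (2·x)/(2·x)
  = 1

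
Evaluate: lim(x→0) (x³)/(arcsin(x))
This is a 0/0 indeterminate form.

Apply L'Hôpital's rule: differentiate numerator and denominator separately.
  f(x) = x^3   ⇒   f'(x) = 3·x^2
  g(x) = asin(x)   ⇒   g'(x) = 1/sqrt(1 - x^2)
  lim(x→0) f'(x)/g'(x) = lim(x→0) (3·x^2)/(1/sqrt(1 - x^2))
  = 0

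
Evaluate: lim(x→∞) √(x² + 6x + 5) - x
This is an ∞-∞ indeterminate form.

Combine fractions or rationalize to convert ∞-∞ to 0/0 form:
  lim(x→∞) √(x² + 6x + 5) - x = 3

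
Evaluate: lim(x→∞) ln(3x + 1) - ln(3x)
This is an ∞-∞ indeterminate form.

Combine fractions or rationalize to convert ∞-∞ to 0/0 form:
  lim(x→∞) ln(3x + 1) - ln(3x) = 0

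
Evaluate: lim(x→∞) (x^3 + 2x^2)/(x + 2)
This is an ∞/∞ indeterminate form.

Apply L'Hôpital's rule: differentiate numerator and denominator separately.
  f(x) = x^3 + 2·x^2   ⇒   f'(x) = 3·x^2 + 4·x
  g(x) = x + 2   ⇒   g'(x) = 1
  lim(x→∞) f'(x)/g'(x) = lim(x→∞) (3·x^2 + 4·x)/(1)
  = ∞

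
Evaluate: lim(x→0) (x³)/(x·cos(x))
This is a 0/0 indeterminate form.

Apply L'Hôpital's rule: differentiate numerator and denominator separately.
  f(x) = x^3   ⇒   f'(x) = 3·x^2
  g(x) = x·cos(x)   ⇒   g'(x) = -x·sin(x) + cos(x)
  lim(x→0) f'(x)/g'(x) = lim(x→0) (3·x^2)/(-x·sin(x) + cos(x))
  = 0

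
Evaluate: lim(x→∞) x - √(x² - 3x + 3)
This is an ∞-∞ indeterminate form.

Combine fractions or rationalize to convert ∞-∞ to 0/0 form:
  lim(x→∞) x - √(x² - 3x + 3) = 3/2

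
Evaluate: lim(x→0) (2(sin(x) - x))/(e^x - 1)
This is a 0/0 indeterminate form.

Apply L'Hôpital's rule: differentiate numerator and denominator separately.
  f(x) = -2·x + 2·sin(x)   ⇒   f'(x) = 2·cos(x) - 2
  g(x) = e^(x) - 1   ⇒   g'(x) = e^(x)
  lim(x→0) f'(x)/g'(x) = lim(x→0) (2·cos(x) - 2)/(e^(x))
  = 0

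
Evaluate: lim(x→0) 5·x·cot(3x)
This is a 0·∞ indeterminate form.

Rewrite 0·∞ as a quotient (0/0 or ∞/∞ form), then apply L'Hôpital's rule:
  lim(x→0) 5·x·cot(3x) = 5/3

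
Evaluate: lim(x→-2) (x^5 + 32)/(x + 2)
This is a standard limit.

Factor or rationalize the expression:
  lim(x→-2) (x^5 + 32)/(x + 2) = 80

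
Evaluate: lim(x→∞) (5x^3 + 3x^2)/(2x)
This is an ∞/∞ indeterminate form.

Apply L'Hôpital's rule: differentiate numerator and denominator separately.
  f(x) = 5·x^3 + 3·x^2   ⇒   f'(x) = 15·x^2 + 6·x
  g(x) = 2·x   ⇒   g'(x) = 2
  lim(x→∞) f'(x)/g'(x) = lim(x→∞) (15·x^2 + 6·x)/(2)
  = ∞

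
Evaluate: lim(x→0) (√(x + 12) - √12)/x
This is a standard limit.

Factor or rationalize the expression:
  lim(x→0) (√(x + 12) - √12)/x = sqrt(3)/12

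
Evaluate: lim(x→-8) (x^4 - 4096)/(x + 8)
This is a standard limit.

Factor or rationalize the expression:
  lim(x→-8) (x^4 - 4096)/(x + 8) = -2048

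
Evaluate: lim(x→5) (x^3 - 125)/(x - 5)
This is a standard limit.

Factor or rationalize the expression:
  lim(x→5) (x^3 - 125)/(x - 5) = 75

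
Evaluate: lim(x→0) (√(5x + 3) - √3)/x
This is a standard limit.

Factor or rationalize the expression:
  lim(x→0) (√(5x + 3) - √3)/x = 5·sqrt(3)/6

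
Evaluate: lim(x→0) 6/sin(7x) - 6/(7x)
This is an ∞-∞ indeterminate form.

Combine fractions or rationalize to convert ∞-∞ to 0/0 form:
  lim(x→0) 6/sin(7x) - 6/(7x) = 0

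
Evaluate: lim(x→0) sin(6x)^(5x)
This is an exponential indeterminate form.

For exponential indeterminate forms, take the natural log:
  Let L = lim(x→0) sin(6x)^(5x)
  Then ln(L) = lim(x→0) [exponent × ln(base)]
  Evaluate using L'Hôpital or standard limits, then exponentiate.
  L = 1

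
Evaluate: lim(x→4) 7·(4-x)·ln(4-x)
This is a 0·∞ indeterminate form.

Rewrite 0·∞ as a quotient (0/0 or ∞/∞ form), then apply L'Hôpital's rule:
  lim(x→4) 7·(4-x)·ln(4-x) = 0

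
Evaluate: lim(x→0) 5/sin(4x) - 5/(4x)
This is an ∞-∞ indeterminate form.

Combine fractions or rationalize to convert ∞-∞ to 0/0 form:
  lim(x→0) 5/sin(4x) - 5/(4x) = 0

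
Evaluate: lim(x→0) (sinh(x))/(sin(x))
This is a 0/0 indeterminate form.

Apply L'Hôpital's rule: differentiate numerator and denominator separately.
  f(x) = sinh(x)   ⇒   f'(x) = cosh(x)
  g(x) = sin(x)   ⇒   g'(x) = cos(x)
  lim(x→0) f'(x)/g'(x) = lim(x→0) (cosh(x))/(cos(x))
  = 1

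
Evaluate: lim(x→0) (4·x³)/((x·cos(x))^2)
This is a 0/0 indeterminate form.

Apply L'Hôpital's rule: differentiate numerator and denominator separately.
  f(x) = 4·x^3   ⇒   f'(x) = 12·x^2
  g(x) = x^2·cos(x)^2   ⇒   g'(x) = -2·x^2·sin(x)·cos(x) + 2·x·cos(x)^2
  lim(x→0) f'(x)/g'(x) = lim(x→0) (12·x^2)/(-2·x^2·sin(x)·cos(x) + 2·x·cos(x)^2)
  = 0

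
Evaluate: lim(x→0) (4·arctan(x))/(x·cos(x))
This is a 0/0 indeterminate form.

Apply L'Hôpital's rule: differentiate numerator and denominator separately.
  f(x) = 4·atan(x)   ⇒   f'(x) = 4/(x^2 + 1)
  g(x) = x·cos(x)   ⇒   g'(x) = -x·sin(x) + cos(x)
  lim(x→0) f'(x)/g'(x) = lim(x→0) (4/(x^2 + 1))/(-x·sin(x) + cos(x))
  = 4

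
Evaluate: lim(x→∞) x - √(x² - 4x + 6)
This is an ∞-∞ indeterminate form.

Combine fractions or rationalize to convert ∞-∞ to 0/0 form:
  lim(x→∞) x - √(x² - 4x + 6) = 2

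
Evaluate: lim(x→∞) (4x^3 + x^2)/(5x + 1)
This is an ∞/∞ indeterminate form.

Apply L'Hôpital's rule: differentiate numerator and denominator separately.
  f(x) = 4·x^3 + x^2   ⇒   f'(x) = 12·x^2 + 2·x
  g(x) = 5·x + 1   ⇒   g'(x) = 5
  lim(x→∞) f'(x)/g'(x) = lim(x→∞) (12·x^2 + 2·x)/(5)
  = ∞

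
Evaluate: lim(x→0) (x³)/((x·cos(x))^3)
This is a 0/0 indeterminate form.

Apply L'Hôpital's rule: differentiate numerator and denominator separately.
  f(x) = x^3   ⇒   f'(x) = 3·x^2
  g(x) = x^3·cos(x)^3   ⇒   g'(x) = -3·x^3·sin(x)·cos(x)^2 + 3·x^2·cos(x)^3
  lim(x→0) f'(x)/g'(x) = lim(x→0) (3·x^2)/(-3·x^3·sin(x)·cos(x)^2 + 3·x^2·cos(x)^3)
  = 1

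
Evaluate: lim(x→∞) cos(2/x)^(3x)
This is an exponential indeterminate form.

For exponential indeterminate forms, take the natural log:
  Let L = lim(x→∞) cos(2/x)^(3x)
  Then ln(L) = lim(x→∞) [exponent × ln(base)]
  Evaluate using L'Hôpital or standard limits, then exponentiate.
  L = 1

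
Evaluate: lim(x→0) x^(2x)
This is an exponential indeterminate form.

For exponential indeterminate forms, take the natural log:
  Let L = lim(x→0) x^(2x)
  Then ln(L) = lim(x→0) [exponent × ln(base)]
  Evaluate using L'Hôpital or standard limits, then exponentiate.
  L = 1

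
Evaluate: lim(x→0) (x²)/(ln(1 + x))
This is a 0/0 indeterminate form.

Apply L'Hôpital's rule: differentiate numerator and denominator separately.
  f(x) = x^2   ⇒   f'(x) = 2·x
  g(x) = ln(x + 1)   ⇒   g'(x) = 1/(x + 1)
  lim(x→0) f'(x)/g'(x) = lim(x→0) (2·x)/(1/(x + 1))
  = 0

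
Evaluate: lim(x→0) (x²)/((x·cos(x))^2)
This is a 0/0 indeterminate form.

Apply L'Hôpital's rule: differentiate numerator and denominator separately.
  f(x) = x^2   ⇒   f'(x) = 2·x
  g(x) = x^2·cos(x)^2   ⇒   g'(x) = -2·x^2·sin(x)·cos(x) + 2·x·cos(x)^2
  lim(x→0) f'(x)/g'(x) = lim(x→0) (2·x)/(-2·x^2·sin(x)·cos(x) + 2·x·cos(x)^2)
  = 1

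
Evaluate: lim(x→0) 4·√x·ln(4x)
This is a 0·∞ indeterminate form.

Rewrite 0·∞ as a quotient (0/0 or ∞/∞ form), then apply L'Hôpital's rule:
  lim(x→0) 4·√x·ln(4x) = 0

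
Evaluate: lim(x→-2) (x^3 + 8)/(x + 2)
This is a standard limit.

Factor or rationalize the expression:
  lim(x→-2) (x^3 + 8)/(x + 2) = 12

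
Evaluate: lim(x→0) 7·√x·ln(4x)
This is a 0·∞ indeterminate form.

Rewrite 0·∞ as a quotient (0/0 or ∞/∞ form), then apply L'Hôpital's rule:
  lim(x→0) 7·√x·ln(4x) = 0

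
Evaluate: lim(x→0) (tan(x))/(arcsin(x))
This is a 0/0 indeterminate form.

Apply L'Hôpital's rule: differentiate numerator and denominator separately.
  f(x) = tan(x)   ⇒   f'(x) = tan(x)^2 + 1
  g(x) = asin(x)   ⇒   g'(x) = 1/sqrt(1 - x^2)
  lim(x→0) f'(x)/g'(x) = lim(x→0) (tan(x)^2 + 1)/(1/sqrt(1 - x^2))
  = 1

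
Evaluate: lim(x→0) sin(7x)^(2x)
This is an exponential indeterminate form.

For exponential indeterminate forms, take the natural log:
  Let L = lim(x→0) sin(7x)^(2x)
  Then ln(L) = lim(x→0) [exponent × ln(base)]
  Evaluate using L'Hôpital or standard limits, then exponentiate.
  L = 1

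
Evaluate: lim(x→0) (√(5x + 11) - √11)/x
This is a standard limit.

Factor or rationalize the expression:
  lim(x→0) (√(5x + 11) - √11)/x = 5·sqrt(11)/22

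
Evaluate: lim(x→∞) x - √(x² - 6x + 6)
This is an ∞-∞ indeterminate form.

Combine fractions or rationalize to convert ∞-∞ to 0/0 form:
  lim(x→∞) x - √(x² - 6x + 6) = 3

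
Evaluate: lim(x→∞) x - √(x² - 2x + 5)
This is an ∞-∞ indeterminate form.

Combine fractions or rationalize to convert ∞-∞ to 0/0 form:
  lim(x→∞) x - √(x² - 2x + 5) = 1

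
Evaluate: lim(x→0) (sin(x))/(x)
This is a 0/0 indeterminate form.

Apply L'Hôpital's rule: differentiate numerator and denominator separately.
  f(x) = sin(x)   ⇒   f'(x) = cos(x)
  g(x) = x   ⇒   g'(x) = 1
  lim(x→0) f'(x)/g'(x) = lim(x→0) (cos(x))/(1)
  = 1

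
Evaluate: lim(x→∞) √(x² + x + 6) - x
This is an ∞-∞ indeterminate form.

Combine fractions or rationalize to convert ∞-∞ to 0/0 form:
  lim(x→∞) √(x² + x + 6) - x = 1/2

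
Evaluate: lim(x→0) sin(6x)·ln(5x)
This is a 0·∞ indeterminate form.

Rewrite 0·∞ as a quotient (0/0 or ∞/∞ form), then apply L'Hôpital's rule:
  lim(x→0) sin(6x)·ln(5x) = 0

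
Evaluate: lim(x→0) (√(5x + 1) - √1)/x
This is a standard limit.

Factor or rationalize the expression:
  lim(x→0) (√(5x + 1) - √1)/x = 5/2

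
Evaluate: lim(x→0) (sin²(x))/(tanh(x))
This is a 0/0 indeterminate form.

Apply L'Hôpital's rule: differentiate numerator and denominator separately.
  f(x) = sin(x)^2   ⇒   f'(x) = 2·sin(x)·cos(x)
  g(x) = tanh(x)   ⇒   g'(x) = 1 - tanh(x)^2
  lim(x→0) f'(x)/g'(x) = lim(x→0) (2·sin(x)·cos(x))/(1 - tanh(x)^2)
  = 0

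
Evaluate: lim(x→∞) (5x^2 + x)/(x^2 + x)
This is an ∞/∞ indeterminate form.

Apply L'Hôpital's rule: differentiate numerator and denominator separately.
  f(x) = 5·x^2 + x   ⇒   f'(x) = 10·x + 1
  g(x) = x^2 + x   ⇒   g'(x) = 2·x + 1
  lim(x→∞) f'(x)/g'(x) = lim(x→∞) (10·x + 1)/(2·x + 1)
  = 5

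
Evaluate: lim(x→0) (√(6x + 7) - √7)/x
This is a standard limit.

Factor or rationalize the expression:
  lim(x→0) (√(6x + 7) - √7)/x = 3·sqrt(7)/7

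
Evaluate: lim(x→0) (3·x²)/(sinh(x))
This is a 0/0 indeterminate form.

Apply L'Hôpital's rule: differentiate numerator and denominator separately.
  f(x) = 3·x^2   ⇒   f'(x) = 6·x
  g(x) = sinh(x)   ⇒   g'(x) = cosh(x)
  lim(x→0) f'(x)/g'(x) = lim(x→0) (6·x)/(cosh(x))
  = 0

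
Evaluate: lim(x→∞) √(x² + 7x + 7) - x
This is an ∞-∞ indeterminate form.

Combine fractions or rationalize to convert ∞-∞ to 0/0 form:
  lim(x→∞) √(x² + 7x + 7) - x = 7/2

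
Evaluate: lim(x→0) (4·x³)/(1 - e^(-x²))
This is a 0/0 indeterminate form.

Apply L'Hôpital's rule: differentiate numerator and denominator separately.
  f(x) = 4·x^3   ⇒   f'(x) = 12·x^2
  g(x) = 1 - e^(-x^2)   ⇒   g'(x) = 2·x·e^(-x^2)
  lim(x→0) f'(x)/g'(x) = lim(x→0) (12·x^2)/(2·x·e^(-x^2))
  = 0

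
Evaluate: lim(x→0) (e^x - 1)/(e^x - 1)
This is a 0/0 indeterminate form.

Apply L'Hôpital's rule: differentiate numerator and denominator separately.
  f(x) = e^(x) - 1   ⇒   f'(x) = e^(x)
  g(x) = e^(x) - 1   ⇒   g'(x) = e^(x)
  lim(x→0) f'(x)/g'(x) = lim(x→0) (e^(x))/(e^(x))
  = 1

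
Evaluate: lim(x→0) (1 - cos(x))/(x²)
This is a 0/0 indeterminate form.

Apply L'Hôpital's rule: differentiate numerator and denominator separately.
  f(x) = 1 - cos(x)   ⇒   f'(x) = sin(x)
  g(x) = x^2   ⇒   g'(x) = 2·x
  lim(x→0) f'(x)/g'(x) = lim(x→0) (sin(x))/(2·x)
  = 1/2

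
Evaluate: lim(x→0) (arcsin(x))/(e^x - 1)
This is a 0/0 indeterminate form.

Apply L'Hôpital's rule: differentiate numerator and denominator separately.
  f(x) = asin(x)   ⇒   f'(x) = 1/sqrt(1 - x^2)
  g(x) = e^(x) - 1   ⇒   g'(x) = e^(x)
  lim(x→0) f'(x)/g'(x) = lim(x→0) (1/sqrt(1 - x^2))/(e^(x))
  = 1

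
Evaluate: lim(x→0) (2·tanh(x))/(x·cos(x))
This is a 0/0 indeterminate form.

Apply L'Hôpital's rule: differentiate numerator and denominator separately.
  f(x) = 2·tanh(x)   ⇒   f'(x) = 2 - 2·tanh(x)^2
  g(x) = x·cos(x)   ⇒   g'(x) = -x·sin(x) + cos(x)
  lim(x→0) f'(x)/g'(x) = lim(x→0) (2 - 2·tanh(x)^2)/(-x·sin(x) + cos(x))
  = 2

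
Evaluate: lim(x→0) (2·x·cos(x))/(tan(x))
This is a 0/0 indeterminate form.

Apply L'Hôpital's rule: differentiate numerator and denominator separately.
  f(x) = 2·x·cos(x)   ⇒   f'(x) = -2·x·sin(x) + 2·cos(x)
  g(x) = tan(x)   ⇒   g'(x) = tan(x)^2 + 1
  lim(x→0) f'(x)/g'(x) = lim(x→0) (-2·x·sin(x) + 2·cos(x))/(tan(x)^2 + 1)
  = 2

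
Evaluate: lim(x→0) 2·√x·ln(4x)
This is a 0·∞ indeterminate form.

Rewrite 0·∞ as a quotient (0/0 or ∞/∞ form), then apply L'Hôpital's rule:
  lim(x→0) 2·√x·ln(4x) = 0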